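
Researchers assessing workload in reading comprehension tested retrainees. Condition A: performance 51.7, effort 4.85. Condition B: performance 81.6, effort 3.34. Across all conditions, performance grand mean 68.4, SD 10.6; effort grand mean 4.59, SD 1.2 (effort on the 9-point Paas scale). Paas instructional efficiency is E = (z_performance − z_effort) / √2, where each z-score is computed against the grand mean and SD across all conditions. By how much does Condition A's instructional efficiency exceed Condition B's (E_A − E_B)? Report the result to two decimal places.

-2.88

Condition A: z_P = (51.7 − 68.4)/10.6 = -1.5755; z_E = (4.85 − 4.59)/1.2 = 0.2167; E_A = (-1.5755 − 0.2167)/√2 = -1.2673.
Condition B: z_P = (81.6 − 68.4)/10.6 = 1.2453; z_E = (3.34 − 4.59)/1.2 = -1.0417; E_B = (1.2453 − (-1.0417))/√2 = 1.6172.
E_A − E_B = -1.2673 − 1.6172 = -2.8845 ≈ -2.88.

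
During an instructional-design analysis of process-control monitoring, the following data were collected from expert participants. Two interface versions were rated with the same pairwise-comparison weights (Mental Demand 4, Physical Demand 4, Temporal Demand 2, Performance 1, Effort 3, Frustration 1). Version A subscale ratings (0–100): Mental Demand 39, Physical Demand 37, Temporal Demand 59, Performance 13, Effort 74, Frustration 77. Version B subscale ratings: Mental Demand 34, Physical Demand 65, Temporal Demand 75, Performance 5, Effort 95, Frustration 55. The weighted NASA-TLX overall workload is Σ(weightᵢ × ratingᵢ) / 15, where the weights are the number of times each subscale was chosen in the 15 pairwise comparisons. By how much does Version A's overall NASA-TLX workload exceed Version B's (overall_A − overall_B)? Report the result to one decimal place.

Version A weighted sum = 4·39 + 4·37 + 2·59 + 1·13 + 3·74 + 1·77 = 156 + 148 + 118 + 13 + 222 + 77 = 734; overall_A = 734/15 = 48.9333.
Version B weighted sum = 4·34 + 4·65 + 2·75 + 1·5 + 3·95 + 1·55 = 136 + 260 + 150 + 5 + 285 + 55 = 891; overall_B = 891/15 = 59.4000.
Difference = 48.9333 − 59.4000 = -10.4667 ≈ -10.5.

-10.5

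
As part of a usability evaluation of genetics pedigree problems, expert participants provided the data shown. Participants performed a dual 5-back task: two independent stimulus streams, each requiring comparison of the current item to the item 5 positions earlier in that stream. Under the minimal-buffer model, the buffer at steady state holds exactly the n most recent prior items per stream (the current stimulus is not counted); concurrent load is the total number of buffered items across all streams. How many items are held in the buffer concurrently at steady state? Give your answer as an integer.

10

Each stream's buffer holds its 5 most recent prior items.
Two independent streams: 2 × 5 = 10 buffered items at steady state.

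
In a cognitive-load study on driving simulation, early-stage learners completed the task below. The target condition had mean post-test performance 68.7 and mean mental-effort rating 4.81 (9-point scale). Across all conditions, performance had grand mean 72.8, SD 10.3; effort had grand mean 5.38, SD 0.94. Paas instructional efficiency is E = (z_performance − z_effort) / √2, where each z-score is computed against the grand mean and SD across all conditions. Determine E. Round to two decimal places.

0.15

z_performance = (68.7 − 72.8) / 10.3 = -4.1000 / 10.3 = -0.3981.
z_effort = (4.81 − 5.38) / 0.94 = -0.5700 / 0.94 = -0.6064.
z_P − z_E = -0.3981 − (-0.6064) = 0.2083.
E = 0.2083 / √2 = 0.2083 / 1.41421 = 0.1473 ≈ 0.15.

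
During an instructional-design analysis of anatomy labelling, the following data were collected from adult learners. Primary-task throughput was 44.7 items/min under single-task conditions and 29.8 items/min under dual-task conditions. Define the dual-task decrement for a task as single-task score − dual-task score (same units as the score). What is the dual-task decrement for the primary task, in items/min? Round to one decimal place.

Decrement = 44.7 − 29.8 = 14.9000 items/min ≈ 14.9 items/min.

14.9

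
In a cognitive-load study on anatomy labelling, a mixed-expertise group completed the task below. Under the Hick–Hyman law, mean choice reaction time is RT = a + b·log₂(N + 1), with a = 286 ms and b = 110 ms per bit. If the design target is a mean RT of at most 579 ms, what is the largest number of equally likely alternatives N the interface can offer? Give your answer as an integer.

Set 286 + 110·log₂(N + 1) ≤ 579.
log₂(N + 1) ≤ (579 − 286) / 110 = 2.6636.
N + 1 ≤ 2^2.6636 = 6.3361.
N ≤ 5.3361, so the largest integer N is 5.

5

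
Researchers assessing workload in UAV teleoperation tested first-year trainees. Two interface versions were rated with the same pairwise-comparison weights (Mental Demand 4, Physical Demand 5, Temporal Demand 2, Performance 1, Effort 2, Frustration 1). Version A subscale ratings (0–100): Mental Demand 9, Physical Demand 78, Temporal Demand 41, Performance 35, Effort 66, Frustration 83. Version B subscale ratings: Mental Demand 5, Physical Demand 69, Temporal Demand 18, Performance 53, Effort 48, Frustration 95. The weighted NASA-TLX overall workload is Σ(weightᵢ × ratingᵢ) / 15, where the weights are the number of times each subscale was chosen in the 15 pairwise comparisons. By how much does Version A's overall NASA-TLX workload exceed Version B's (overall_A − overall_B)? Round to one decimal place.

7.5

Version A weighted sum = 4·9 + 5·78 + 2·41 + 1·35 + 2·66 + 1·83 = 36 + 390 + 82 + 35 + 132 + 83 = 758; overall_A = 758/15 = 50.5333.
Version B weighted sum = 4·5 + 5·69 + 2·18 + 1·53 + 2·48 + 1·95 = 20 + 345 + 36 + 53 + 96 + 95 = 645; overall_B = 645/15 = 43.0000.
Difference = 50.5333 − 43.0000 = 7.5333 ≈ 7.5.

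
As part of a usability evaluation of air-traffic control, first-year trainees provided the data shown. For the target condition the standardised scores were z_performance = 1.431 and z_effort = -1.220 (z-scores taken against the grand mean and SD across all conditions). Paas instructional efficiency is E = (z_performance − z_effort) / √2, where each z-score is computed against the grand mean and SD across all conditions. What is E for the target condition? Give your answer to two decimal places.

1.87

z_P − z_E = 1.431 − (-1.220) = 2.6510.
E = 2.6510 / √2 = 2.6510 / 1.41421 = 1.8745 ≈ 1.87.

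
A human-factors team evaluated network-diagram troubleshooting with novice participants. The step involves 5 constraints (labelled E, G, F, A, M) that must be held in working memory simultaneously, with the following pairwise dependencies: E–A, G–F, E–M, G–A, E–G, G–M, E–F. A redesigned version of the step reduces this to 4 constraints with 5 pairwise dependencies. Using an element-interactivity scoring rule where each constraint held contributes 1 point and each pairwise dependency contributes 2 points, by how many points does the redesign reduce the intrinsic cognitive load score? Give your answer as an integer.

Original: 5 × 1 + 7 × 2 = 5 + 14 = 19.
Redesigned: 4 × 1 + 5 × 2 = 4 + 10 = 14.
Reduction = 19 − 14 = 5.

5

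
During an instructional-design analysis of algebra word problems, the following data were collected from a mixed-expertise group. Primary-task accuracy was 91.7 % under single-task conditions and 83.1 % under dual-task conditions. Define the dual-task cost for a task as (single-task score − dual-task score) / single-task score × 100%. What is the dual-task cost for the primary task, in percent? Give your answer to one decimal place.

9.4

Cost = (91.7 − 83.1) / 91.7 × 100%
     = 8.6000 / 91.7 × 100% = 9.3784%.
≈ 9.4%.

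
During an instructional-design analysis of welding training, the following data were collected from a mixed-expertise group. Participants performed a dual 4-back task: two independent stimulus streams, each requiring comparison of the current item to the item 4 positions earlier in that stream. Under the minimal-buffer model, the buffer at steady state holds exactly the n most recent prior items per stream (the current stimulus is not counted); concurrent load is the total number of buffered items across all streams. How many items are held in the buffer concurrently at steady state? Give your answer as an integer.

8

Each stream's buffer holds its 4 most recent prior items.
Two independent streams: 2 × 4 = 8 buffered items at steady state.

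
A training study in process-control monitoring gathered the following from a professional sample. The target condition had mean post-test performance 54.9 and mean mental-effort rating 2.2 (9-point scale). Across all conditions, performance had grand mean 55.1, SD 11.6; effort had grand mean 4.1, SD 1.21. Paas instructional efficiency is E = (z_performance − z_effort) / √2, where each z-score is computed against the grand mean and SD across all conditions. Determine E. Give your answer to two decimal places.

z_performance = (54.9 − 55.1) / 11.6 = -0.2000 / 11.6 = -0.0172.
z_effort = (2.2 − 4.1) / 1.21 = -1.9000 / 1.21 = -1.5702.
z_P − z_E = -0.0172 − (-1.5702) = 1.5530.
E = 1.5530 / √2 = 1.5530 / 1.41421 = 1.0981 ≈ 1.10.

1.10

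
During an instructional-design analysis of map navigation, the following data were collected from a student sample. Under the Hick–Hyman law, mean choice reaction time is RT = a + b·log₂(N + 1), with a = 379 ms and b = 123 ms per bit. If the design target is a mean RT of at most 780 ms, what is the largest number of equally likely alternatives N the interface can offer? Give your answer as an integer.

Set 379 + 123·log₂(N + 1) ≤ 780.
log₂(N + 1) ≤ (780 − 379) / 123 = 3.2602.
N + 1 ≤ 2^3.2602 = 9.5812.
N ≤ 8.5812, so the largest integer N is 8.

8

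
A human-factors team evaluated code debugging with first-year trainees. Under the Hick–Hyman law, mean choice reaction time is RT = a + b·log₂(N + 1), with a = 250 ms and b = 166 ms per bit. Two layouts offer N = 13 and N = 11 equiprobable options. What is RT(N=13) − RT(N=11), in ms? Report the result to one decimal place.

RT(13) = 250 + 166·log₂(14) = 250 + 166·3.8074 = 882.0284 ms.
RT(11) = 250 + 166·log₂(12) = 250 + 166·3.5850 = 845.1100 ms.
Difference = 882.0284 − 845.1100 = 36.9184 ≈ 36.9 ms.

36.9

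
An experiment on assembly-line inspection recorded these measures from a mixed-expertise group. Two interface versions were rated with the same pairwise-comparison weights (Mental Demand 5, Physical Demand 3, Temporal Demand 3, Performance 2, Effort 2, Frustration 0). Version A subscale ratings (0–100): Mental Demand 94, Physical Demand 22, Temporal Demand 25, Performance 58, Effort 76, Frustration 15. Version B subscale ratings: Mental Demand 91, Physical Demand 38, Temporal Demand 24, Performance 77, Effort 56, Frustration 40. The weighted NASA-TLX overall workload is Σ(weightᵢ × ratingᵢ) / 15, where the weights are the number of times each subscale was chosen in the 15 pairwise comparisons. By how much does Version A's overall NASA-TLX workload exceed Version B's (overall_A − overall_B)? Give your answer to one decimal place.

Version A weighted sum = 5·94 + 3·22 + 3·25 + 2·58 + 2·76 + 0·15 = 470 + 66 + 75 + 116 + 152 + 0 = 879; overall_A = 879/15 = 58.6000.
Version B weighted sum = 5·91 + 3·38 + 3·24 + 2·77 + 2·56 + 0·40 = 455 + 114 + 72 + 154 + 112 + 0 = 907; overall_B = 907/15 = 60.4667.
Difference = 58.6000 − 60.4667 = -1.8667 ≈ -1.9.

-1.9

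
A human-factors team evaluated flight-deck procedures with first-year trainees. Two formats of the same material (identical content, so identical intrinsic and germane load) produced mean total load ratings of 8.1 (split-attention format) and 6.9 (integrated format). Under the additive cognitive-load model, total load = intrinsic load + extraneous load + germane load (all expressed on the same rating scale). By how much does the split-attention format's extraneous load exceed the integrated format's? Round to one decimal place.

1.2

Intrinsic and germane load are equal across formats, so the difference in total load equals the difference in extraneous load.
Extraneous-load difference = 8.1 − 6.9 = 1.2.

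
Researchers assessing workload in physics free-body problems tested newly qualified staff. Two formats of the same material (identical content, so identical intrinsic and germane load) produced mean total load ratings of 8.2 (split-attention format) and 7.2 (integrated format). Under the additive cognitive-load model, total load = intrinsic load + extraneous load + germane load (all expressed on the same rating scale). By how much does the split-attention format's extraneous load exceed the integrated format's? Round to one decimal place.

1.0

Intrinsic and germane load are equal across formats, so the difference in total load equals the difference in extraneous load.
Extraneous-load difference = 8.2 − 7.2 = 1.0.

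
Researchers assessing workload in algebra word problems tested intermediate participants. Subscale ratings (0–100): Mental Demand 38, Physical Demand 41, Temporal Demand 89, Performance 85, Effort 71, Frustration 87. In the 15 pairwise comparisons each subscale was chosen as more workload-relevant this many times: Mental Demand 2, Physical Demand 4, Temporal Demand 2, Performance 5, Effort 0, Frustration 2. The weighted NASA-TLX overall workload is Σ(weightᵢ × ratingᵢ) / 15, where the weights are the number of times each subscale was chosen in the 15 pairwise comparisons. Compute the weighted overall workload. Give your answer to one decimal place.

The tallies are the weights (they sum to 15).
Weighted sum = 2·38 + 4·41 + 2·89 + 5·85 + 0·71 + 2·87
            = 76 + 164 + 178 + 425 + 0 + 174 = 1017.
Overall workload = 1017 / 15 = 67.8000 ≈ 67.8.

67.8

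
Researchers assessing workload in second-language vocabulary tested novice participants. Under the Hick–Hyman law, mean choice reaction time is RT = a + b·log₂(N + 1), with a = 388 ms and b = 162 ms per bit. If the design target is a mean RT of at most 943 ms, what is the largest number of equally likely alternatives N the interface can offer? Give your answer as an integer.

Set 388 + 162·log₂(N + 1) ≤ 943.
log₂(N + 1) ≤ (943 − 388) / 162 = 3.4259.
N + 1 ≤ 2^3.4259 = 10.7473.
N ≤ 9.7473, so the largest integer N is 9.

9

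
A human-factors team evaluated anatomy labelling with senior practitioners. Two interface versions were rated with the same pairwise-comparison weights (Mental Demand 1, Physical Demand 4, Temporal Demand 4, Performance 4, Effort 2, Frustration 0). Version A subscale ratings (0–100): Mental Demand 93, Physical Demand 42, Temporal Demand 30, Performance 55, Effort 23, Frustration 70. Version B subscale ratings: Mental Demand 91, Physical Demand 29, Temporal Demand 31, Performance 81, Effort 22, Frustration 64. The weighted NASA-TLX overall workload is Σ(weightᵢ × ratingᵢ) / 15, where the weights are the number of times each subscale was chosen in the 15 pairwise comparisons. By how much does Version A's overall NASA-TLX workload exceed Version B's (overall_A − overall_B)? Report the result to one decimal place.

-3.5

Version A weighted sum = 1·93 + 4·42 + 4·30 + 4·55 + 2·23 + 0·70 = 93 + 168 + 120 + 220 + 46 + 0 = 647; overall_A = 647/15 = 43.1333.
Version B weighted sum = 1·91 + 4·29 + 4·31 + 4·81 + 2·22 + 0·64 = 91 + 116 + 124 + 324 + 44 + 0 = 699; overall_B = 699/15 = 46.6000.
Difference = 43.1333 − 46.6000 = -3.4667 ≈ -3.5.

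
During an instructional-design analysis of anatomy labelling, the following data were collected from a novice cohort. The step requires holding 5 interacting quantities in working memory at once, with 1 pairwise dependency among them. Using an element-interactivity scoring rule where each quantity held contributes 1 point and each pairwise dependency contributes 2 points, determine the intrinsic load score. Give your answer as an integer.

Element contribution: 5 × 1 = 5.
Interaction contribution: 1 × 2 = 2.
Intrinsic load = 5 + 2 = 7.

7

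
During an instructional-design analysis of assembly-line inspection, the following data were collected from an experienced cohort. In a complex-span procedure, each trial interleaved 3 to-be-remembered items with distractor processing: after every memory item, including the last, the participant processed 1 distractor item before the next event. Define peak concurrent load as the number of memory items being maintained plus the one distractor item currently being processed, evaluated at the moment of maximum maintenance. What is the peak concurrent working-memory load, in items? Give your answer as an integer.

Maintenance is greatest during the distractor(s) after memory item 3: all 3 memory items are being held.
One distractor item is concurrently being processed.
Peak concurrent load = 3 + 1 = 4 items.

4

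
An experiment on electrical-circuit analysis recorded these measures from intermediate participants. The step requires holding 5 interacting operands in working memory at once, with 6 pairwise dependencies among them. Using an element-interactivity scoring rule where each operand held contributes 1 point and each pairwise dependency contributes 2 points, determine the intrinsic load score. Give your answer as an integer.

17

Element contribution: 5 × 1 = 5.
Interaction contribution: 6 × 2 = 12.
Intrinsic load = 5 + 12 = 17.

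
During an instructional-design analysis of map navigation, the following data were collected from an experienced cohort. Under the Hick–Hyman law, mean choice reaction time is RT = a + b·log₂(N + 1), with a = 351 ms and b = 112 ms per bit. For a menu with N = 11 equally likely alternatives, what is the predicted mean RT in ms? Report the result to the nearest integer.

log₂(11 + 1) = log₂(12) = 3.5850.
RT = 351 + 112 × 3.5850 = 351 + 401.5200 = 752.5200 ms.
≈ 753 ms.

753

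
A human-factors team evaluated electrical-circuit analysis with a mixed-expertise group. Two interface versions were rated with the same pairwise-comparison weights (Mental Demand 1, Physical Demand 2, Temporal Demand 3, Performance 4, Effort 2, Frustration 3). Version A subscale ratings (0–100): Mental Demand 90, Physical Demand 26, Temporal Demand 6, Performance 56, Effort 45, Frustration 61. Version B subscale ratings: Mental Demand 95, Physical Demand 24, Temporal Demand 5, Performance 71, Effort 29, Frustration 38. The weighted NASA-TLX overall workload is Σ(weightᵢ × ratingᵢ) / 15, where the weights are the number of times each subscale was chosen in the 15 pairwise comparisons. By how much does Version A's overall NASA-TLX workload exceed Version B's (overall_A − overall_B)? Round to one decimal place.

Version A weighted sum = 1·90 + 2·26 + 3·6 + 4·56 + 2·45 + 3·61 = 90 + 52 + 18 + 224 + 90 + 183 = 657; overall_A = 657/15 = 43.8000.
Version B weighted sum = 1·95 + 2·24 + 3·5 + 4·71 + 2·29 + 3·38 = 95 + 48 + 15 + 284 + 58 + 114 = 614; overall_B = 614/15 = 40.9333.
Difference = 43.8000 − 40.9333 = 2.8667 ≈ 2.9.

2.9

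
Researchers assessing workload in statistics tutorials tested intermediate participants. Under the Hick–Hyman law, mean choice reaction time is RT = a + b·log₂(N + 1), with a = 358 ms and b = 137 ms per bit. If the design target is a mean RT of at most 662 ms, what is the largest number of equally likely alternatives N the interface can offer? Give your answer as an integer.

Set 358 + 137·log₂(N + 1) ≤ 662.
log₂(N + 1) ≤ (662 − 358) / 137 = 2.2190.
N + 1 ≤ 2^2.2190 = 4.6557.
N ≤ 3.6557, so the largest integer N is 3.

3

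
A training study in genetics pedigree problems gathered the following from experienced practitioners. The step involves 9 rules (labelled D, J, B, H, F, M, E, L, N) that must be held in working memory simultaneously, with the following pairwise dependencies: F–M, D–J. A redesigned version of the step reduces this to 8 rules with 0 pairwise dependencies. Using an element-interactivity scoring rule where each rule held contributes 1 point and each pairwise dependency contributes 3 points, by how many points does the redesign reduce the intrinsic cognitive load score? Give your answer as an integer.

7

Original: 9 × 1 + 2 × 3 = 9 + 6 = 15.
Redesigned: 8 × 1 + 0 × 3 = 8 + 0 = 8.
Reduction = 15 − 8 = 7.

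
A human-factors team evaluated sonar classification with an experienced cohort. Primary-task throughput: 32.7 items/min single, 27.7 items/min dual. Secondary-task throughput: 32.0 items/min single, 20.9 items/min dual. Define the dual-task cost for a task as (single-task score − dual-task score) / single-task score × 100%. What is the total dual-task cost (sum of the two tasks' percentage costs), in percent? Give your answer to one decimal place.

50.0

Primary cost = (32.7 − 27.7) / 32.7 × 100% = 15.2905%.
Secondary cost = (32.0 − 20.9) / 32.0 × 100% = 34.6875%.
Total = 15.2905% + 34.6875% = 49.9780% ≈ 50.0%.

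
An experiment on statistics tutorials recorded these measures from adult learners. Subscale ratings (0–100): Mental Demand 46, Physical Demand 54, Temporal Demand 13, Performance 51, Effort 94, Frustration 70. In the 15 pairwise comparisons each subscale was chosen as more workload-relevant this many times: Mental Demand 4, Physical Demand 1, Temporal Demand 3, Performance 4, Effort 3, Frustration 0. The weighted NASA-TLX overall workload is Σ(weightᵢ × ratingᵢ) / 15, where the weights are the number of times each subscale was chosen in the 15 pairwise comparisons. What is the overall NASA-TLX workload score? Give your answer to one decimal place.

50.9

The tallies are the weights (they sum to 15).
Weighted sum = 4·46 + 1·54 + 3·13 + 4·51 + 3·94 + 0·70
            = 184 + 54 + 39 + 204 + 282 + 0 = 763.
Overall workload = 763 / 15 = 50.8667 ≈ 50.9.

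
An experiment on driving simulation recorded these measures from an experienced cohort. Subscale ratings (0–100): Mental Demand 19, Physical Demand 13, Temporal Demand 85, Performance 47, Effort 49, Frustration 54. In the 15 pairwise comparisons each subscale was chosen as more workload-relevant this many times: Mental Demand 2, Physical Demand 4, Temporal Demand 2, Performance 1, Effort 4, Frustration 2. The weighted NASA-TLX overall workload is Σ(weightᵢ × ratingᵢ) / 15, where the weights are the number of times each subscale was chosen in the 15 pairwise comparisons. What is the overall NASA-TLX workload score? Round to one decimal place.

40.7

The tallies are the weights (they sum to 15).
Weighted sum = 2·19 + 4·13 + 2·85 + 1·47 + 4·49 + 2·54
            = 38 + 52 + 170 + 47 + 196 + 108 = 611.
Overall workload = 611 / 15 = 40.7333 ≈ 40.7.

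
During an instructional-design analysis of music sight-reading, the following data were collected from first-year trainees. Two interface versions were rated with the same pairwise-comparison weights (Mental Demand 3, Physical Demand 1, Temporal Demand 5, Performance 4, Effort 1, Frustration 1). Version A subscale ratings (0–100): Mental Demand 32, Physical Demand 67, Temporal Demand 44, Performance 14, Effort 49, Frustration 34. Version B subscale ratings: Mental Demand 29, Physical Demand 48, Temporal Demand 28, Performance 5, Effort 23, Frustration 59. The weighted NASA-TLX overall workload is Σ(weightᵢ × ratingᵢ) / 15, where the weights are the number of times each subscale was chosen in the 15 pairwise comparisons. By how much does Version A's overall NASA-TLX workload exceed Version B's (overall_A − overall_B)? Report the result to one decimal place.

9.7

Version A weighted sum = 3·32 + 1·67 + 5·44 + 4·14 + 1·49 + 1·34 = 96 + 67 + 220 + 56 + 49 + 34 = 522; overall_A = 522/15 = 34.8000.
Version B weighted sum = 3·29 + 1·48 + 5·28 + 4·5 + 1·23 + 1·59 = 87 + 48 + 140 + 20 + 23 + 59 = 377; overall_B = 377/15 = 25.1333.
Difference = 34.8000 − 25.1333 = 9.6667 ≈ 9.7.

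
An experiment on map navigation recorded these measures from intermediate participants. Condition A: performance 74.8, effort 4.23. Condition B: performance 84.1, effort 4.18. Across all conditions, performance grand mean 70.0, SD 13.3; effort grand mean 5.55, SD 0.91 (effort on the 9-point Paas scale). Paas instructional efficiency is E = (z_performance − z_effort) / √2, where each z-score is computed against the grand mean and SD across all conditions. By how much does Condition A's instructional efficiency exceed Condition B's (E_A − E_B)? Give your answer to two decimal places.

-0.53

Condition A: z_P = (74.8 − 70.0)/13.3 = 0.3609; z_E = (4.23 − 5.55)/0.91 = -1.4505; E_A = (0.3609 − (-1.4505))/√2 = 1.2809.
Condition B: z_P = (84.1 − 70.0)/13.3 = 1.0602; z_E = (4.18 − 5.55)/0.91 = -1.5055; E_B = (1.0602 − (-1.5055))/√2 = 1.8142.
E_A − E_B = 1.2809 − 1.8142 = -0.5333 ≈ -0.53.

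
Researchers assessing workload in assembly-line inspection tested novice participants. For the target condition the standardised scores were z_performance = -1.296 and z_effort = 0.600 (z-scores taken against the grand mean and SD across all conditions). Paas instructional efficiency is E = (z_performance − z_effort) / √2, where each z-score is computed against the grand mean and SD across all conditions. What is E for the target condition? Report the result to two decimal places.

-1.34

z_P − z_E = -1.296 − 0.600 = -1.8960.
E = -1.8960 / √2 = -1.8960 / 1.41421 = -1.3407 ≈ -1.34.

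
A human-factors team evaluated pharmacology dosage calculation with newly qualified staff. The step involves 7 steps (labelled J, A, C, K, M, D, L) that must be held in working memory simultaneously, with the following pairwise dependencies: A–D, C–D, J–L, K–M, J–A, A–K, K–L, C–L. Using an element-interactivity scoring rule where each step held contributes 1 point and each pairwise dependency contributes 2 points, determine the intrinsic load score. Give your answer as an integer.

Count of steps held simultaneously: 7.
Count of pairwise dependencies listed: 8.
Element contribution: 7 × 1 = 7.
Interaction contribution: 8 × 2 = 16.
Intrinsic load = 7 + 16 = 23.

23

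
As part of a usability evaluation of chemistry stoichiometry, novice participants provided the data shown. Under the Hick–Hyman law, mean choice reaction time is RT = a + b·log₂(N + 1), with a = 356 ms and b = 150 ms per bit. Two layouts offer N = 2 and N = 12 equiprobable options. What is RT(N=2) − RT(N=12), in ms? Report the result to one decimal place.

RT(2) = 356 + 150·log₂(3) = 356 + 150·1.5850 = 593.7500 ms.
RT(12) = 356 + 150·log₂(13) = 356 + 150·3.7004 = 911.0600 ms.
Difference = 593.7500 − 911.0600 = -317.3100 ≈ -317.3 ms.

-317.3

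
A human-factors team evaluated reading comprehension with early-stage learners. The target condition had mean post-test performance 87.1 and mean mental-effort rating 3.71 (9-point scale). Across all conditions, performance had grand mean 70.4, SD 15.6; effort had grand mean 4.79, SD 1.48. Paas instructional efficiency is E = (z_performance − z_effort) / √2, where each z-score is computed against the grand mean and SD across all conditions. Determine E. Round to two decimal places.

z_performance = (87.1 − 70.4) / 15.6 = 16.7000 / 15.6 = 1.0705.
z_effort = (3.71 − 4.79) / 1.48 = -1.0800 / 1.48 = -0.7297.
z_P − z_E = 1.0705 − (-0.7297) = 1.8002.
E = 1.8002 / √2 = 1.8002 / 1.41421 = 1.2729 ≈ 1.27.

1.27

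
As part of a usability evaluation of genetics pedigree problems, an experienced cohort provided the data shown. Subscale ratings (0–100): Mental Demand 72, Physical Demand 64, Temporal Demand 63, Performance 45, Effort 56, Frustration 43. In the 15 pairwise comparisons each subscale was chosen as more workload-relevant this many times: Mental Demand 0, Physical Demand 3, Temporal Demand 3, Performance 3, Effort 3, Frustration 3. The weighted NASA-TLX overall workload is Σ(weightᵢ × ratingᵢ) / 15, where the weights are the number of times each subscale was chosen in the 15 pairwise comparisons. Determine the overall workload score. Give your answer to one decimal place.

54.2

The tallies are the weights (they sum to 15).
Weighted sum = 0·72 + 3·64 + 3·63 + 3·45 + 3·56 + 3·43
            = 0 + 192 + 189 + 135 + 168 + 129 = 813.
Overall workload = 813 / 15 = 54.2000 ≈ 54.2.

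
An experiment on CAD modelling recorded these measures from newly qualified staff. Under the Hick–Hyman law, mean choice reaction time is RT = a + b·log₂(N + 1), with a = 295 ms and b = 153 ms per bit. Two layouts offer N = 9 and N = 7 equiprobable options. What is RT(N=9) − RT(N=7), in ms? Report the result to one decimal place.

49.3

RT(9) = 295 + 153·log₂(10) = 295 + 153·3.3219 = 803.2507 ms.
RT(7) = 295 + 153·log₂(8) = 295 + 153·3.0000 = 754.0000 ms.
Difference = 803.2507 − 754.0000 = 49.2507 ≈ 49.3 ms.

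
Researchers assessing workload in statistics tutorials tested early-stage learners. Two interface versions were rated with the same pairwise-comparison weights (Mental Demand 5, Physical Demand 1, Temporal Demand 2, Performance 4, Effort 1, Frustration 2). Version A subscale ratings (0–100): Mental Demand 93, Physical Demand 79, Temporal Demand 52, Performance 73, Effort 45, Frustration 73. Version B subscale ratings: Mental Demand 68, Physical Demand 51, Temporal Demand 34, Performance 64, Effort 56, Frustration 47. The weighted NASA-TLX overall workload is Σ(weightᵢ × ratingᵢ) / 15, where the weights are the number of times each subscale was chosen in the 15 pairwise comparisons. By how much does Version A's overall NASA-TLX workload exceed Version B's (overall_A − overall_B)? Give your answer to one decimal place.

Version A weighted sum = 5·93 + 1·79 + 2·52 + 4·73 + 1·45 + 2·73 = 465 + 79 + 104 + 292 + 45 + 146 = 1131; overall_A = 1131/15 = 75.4000.
Version B weighted sum = 5·68 + 1·51 + 2·34 + 4·64 + 1·56 + 2·47 = 340 + 51 + 68 + 256 + 56 + 94 = 865; overall_B = 865/15 = 57.6667.
Difference = 75.4000 − 57.6667 = 17.7333 ≈ 17.7.

17.7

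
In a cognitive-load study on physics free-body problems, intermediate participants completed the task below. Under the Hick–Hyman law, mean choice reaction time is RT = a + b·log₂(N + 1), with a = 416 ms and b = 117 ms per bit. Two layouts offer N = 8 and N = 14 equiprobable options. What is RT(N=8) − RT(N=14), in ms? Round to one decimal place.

RT(8) = 416 + 117·log₂(9) = 416 + 117·3.1699 = 786.8783 ms.
RT(14) = 416 + 117·log₂(15) = 416 + 117·3.9069 = 873.1073 ms.
Difference = 786.8783 − 873.1073 = -86.2290 ≈ -86.2 ms.

-86.2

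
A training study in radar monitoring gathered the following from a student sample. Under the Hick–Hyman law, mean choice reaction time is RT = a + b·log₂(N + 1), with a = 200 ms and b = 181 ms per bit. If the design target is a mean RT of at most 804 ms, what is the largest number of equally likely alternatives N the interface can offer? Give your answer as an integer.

Set 200 + 181·log₂(N + 1) ≤ 804.
log₂(N + 1) ≤ (804 − 200) / 181 = 3.3370.
N + 1 ≤ 2^3.3370 = 10.1050.
N ≤ 9.1050, so the largest integer N is 9.

9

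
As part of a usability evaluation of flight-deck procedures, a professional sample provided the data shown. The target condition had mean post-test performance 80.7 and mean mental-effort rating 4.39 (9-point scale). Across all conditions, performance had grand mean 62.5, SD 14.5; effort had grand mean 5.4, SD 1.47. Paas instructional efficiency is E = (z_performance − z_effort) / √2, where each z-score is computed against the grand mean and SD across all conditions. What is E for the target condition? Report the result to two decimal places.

z_performance = (80.7 − 62.5) / 14.5 = 18.2000 / 14.5 = 1.2552.
z_effort = (4.39 − 5.4) / 1.47 = -1.0100 / 1.47 = -0.6871.
z_P − z_E = 1.2552 − (-0.6871) = 1.9423.
E = 1.9423 / √2 = 1.9423 / 1.41421 = 1.3734 ≈ 1.37.

1.37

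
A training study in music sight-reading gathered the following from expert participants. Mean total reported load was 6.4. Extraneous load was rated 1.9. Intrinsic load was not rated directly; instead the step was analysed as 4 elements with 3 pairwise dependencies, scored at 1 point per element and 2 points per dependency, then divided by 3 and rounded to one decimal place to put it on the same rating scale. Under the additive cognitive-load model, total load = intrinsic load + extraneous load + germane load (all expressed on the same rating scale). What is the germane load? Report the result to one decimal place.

1.2

Intrinsic (element-interactivity): (4 × 1 + 3 × 2) / 3 = 10 / 3 = 3.3333 → 3.3.
germane load = total − intrinsic − extraneous
             = 6.4 − 3.3 − 1.9 = 1.2.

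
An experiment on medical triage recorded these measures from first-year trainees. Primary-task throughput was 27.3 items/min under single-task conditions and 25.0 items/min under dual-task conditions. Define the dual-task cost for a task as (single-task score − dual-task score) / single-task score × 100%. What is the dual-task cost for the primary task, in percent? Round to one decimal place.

8.4

Cost = (27.3 − 25.0) / 27.3 × 100%
     = 2.3000 / 27.3 × 100% = 8.4249%.
≈ 8.4%.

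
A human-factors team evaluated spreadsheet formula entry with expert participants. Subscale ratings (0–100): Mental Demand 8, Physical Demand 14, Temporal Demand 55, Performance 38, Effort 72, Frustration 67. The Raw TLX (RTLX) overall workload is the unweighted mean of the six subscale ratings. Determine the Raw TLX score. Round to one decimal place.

Sum of ratings = 8 + 14 + 55 + 38 + 72 + 67 = 254.
RTLX = 254 / 6 = 42.3333 ≈ 42.3.

42.3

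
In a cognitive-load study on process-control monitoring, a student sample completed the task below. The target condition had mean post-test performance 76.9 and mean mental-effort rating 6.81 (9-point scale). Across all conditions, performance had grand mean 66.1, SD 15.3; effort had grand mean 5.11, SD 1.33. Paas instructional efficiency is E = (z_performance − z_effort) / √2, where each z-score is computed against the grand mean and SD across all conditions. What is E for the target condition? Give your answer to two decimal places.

z_performance = (76.9 − 66.1) / 15.3 = 10.8000 / 15.3 = 0.7059.
z_effort = (6.81 − 5.11) / 1.33 = 1.7000 / 1.33 = 1.2782.
z_P − z_E = 0.7059 − 1.2782 = -0.5723.
E = -0.5723 / √2 = -0.5723 / 1.41421 = -0.4047 ≈ -0.40.

-0.40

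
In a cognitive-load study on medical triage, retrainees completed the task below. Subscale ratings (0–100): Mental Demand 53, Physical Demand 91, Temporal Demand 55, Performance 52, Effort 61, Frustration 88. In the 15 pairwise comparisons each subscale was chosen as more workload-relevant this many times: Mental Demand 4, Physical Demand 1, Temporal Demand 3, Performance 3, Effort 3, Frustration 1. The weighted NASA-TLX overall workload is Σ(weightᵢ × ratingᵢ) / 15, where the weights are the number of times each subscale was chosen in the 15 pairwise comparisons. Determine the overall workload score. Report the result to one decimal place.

59.7

The tallies are the weights (they sum to 15).
Weighted sum = 4·53 + 1·91 + 3·55 + 3·52 + 3·61 + 1·88
            = 212 + 91 + 165 + 156 + 183 + 88 = 895.
Overall workload = 895 / 15 = 59.6667 ≈ 59.7.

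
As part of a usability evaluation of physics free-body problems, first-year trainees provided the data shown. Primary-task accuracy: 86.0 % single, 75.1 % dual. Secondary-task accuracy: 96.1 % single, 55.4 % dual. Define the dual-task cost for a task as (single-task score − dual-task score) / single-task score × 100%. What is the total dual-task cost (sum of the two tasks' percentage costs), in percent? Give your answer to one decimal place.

Primary cost = (86.0 − 75.1) / 86.0 × 100% = 12.6744%.
Secondary cost = (96.1 − 55.4) / 96.1 × 100% = 42.3517%.
Total = 12.6744% + 42.3517% = 55.0261% ≈ 55.0%.

55.0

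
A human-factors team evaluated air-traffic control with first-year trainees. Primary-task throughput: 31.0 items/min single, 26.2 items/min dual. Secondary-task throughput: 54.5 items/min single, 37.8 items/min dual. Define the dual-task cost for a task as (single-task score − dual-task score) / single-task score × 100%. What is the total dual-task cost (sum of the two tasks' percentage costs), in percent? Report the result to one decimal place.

Primary cost = (31.0 − 26.2) / 31.0 × 100% = 15.4839%.
Secondary cost = (54.5 − 37.8) / 54.5 × 100% = 30.6422%.
Total = 15.4839% + 30.6422% = 46.1261% ≈ 46.1%.

46.1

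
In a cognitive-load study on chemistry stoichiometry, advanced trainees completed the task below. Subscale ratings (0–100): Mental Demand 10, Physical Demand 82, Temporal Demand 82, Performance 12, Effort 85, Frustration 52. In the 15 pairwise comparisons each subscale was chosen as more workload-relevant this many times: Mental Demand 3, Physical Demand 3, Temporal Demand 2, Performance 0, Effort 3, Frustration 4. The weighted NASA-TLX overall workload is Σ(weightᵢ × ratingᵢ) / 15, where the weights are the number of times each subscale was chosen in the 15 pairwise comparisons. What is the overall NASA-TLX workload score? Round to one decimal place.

60.2

The tallies are the weights (they sum to 15).
Weighted sum = 3·10 + 3·82 + 2·82 + 0·12 + 3·85 + 4·52
            = 30 + 246 + 164 + 0 + 255 + 208 = 903.
Overall workload = 903 / 15 = 60.2000 ≈ 60.2.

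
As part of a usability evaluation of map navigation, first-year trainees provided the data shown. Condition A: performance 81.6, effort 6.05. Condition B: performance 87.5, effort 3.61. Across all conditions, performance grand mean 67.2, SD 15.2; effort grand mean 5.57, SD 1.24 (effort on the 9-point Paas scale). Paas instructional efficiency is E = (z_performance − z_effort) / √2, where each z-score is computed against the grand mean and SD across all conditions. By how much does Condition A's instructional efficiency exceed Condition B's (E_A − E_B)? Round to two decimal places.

-1.67

Condition A: z_P = (81.6 − 67.2)/15.2 = 0.9474; z_E = (6.05 − 5.57)/1.24 = 0.3871; E_A = (0.9474 − 0.3871)/√2 = 0.3962.
Condition B: z_P = (87.5 − 67.2)/15.2 = 1.3355; z_E = (3.61 − 5.57)/1.24 = -1.5806; E_B = (1.3355 − (-1.5806))/√2 = 2.0620.
E_A − E_B = 0.3962 − 2.0620 = -1.6658 ≈ -1.67.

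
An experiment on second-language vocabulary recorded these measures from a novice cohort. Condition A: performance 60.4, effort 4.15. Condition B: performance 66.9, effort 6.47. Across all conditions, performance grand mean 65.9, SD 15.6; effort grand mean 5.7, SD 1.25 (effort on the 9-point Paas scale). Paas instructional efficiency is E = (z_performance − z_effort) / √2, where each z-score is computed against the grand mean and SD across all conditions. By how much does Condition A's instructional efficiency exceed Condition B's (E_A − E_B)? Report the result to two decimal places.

Condition A: z_P = (60.4 − 65.9)/15.6 = -0.3526; z_E = (4.15 − 5.7)/1.25 = -1.2400; E_A = (-0.3526 − (-1.2400))/√2 = 0.6275.
Condition B: z_P = (66.9 − 65.9)/15.6 = 0.0641; z_E = (6.47 − 5.7)/1.25 = 0.6160; E_B = (0.0641 − 0.6160)/√2 = -0.3903.
E_A − E_B = 0.6275 − (-0.3903) = 1.0178 ≈ 1.02.

1.02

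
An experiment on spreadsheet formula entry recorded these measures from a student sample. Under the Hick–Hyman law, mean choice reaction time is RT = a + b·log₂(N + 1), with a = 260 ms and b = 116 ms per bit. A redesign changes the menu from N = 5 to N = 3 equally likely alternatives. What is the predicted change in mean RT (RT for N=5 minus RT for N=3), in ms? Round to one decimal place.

67.9

RT(5) = 260 + 116·log₂(6) = 260 + 116·2.5850 = 559.8600 ms.
RT(3) = 260 + 116·log₂(4) = 260 + 116·2.0000 = 492.0000 ms.
Difference = 559.8600 − 492.0000 = 67.8600 ≈ 67.9 ms.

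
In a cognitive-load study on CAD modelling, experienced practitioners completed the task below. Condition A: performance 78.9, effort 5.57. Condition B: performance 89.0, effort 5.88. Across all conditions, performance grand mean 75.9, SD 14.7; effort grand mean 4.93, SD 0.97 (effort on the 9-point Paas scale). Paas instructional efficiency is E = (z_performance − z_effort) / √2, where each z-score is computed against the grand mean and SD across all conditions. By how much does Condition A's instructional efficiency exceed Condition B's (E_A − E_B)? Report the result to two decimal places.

Condition A: z_P = (78.9 − 75.9)/14.7 = 0.2041; z_E = (5.57 − 4.93)/0.97 = 0.6598; E_A = (0.2041 − 0.6598)/√2 = -0.3222.
Condition B: z_P = (89.0 − 75.9)/14.7 = 0.8912; z_E = (5.88 − 4.93)/0.97 = 0.9794; E_B = (0.8912 − 0.9794)/√2 = -0.0624.
E_A − E_B = -0.3222 − (-0.0624) = -0.2598 ≈ -0.26.

-0.26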